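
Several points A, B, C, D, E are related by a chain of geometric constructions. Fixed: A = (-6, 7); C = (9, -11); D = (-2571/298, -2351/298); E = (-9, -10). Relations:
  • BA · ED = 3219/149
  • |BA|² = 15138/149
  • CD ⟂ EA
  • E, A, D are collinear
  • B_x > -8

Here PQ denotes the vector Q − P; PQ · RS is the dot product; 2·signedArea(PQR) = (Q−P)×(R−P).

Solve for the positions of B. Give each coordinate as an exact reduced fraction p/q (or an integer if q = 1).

1. B_x = -1155/149  [line -111/298·x + -629/298·y + -2701/298 = 0 ∩ |BA|² = 15138/149]
2. B_y = -436/149  [line -111/298·x + -629/298·y + -2701/298 = 0 ∩ |BA|² = 15138/149]
   → B = (-1155/149, -436/149)

B = (-1155/149, -436/149)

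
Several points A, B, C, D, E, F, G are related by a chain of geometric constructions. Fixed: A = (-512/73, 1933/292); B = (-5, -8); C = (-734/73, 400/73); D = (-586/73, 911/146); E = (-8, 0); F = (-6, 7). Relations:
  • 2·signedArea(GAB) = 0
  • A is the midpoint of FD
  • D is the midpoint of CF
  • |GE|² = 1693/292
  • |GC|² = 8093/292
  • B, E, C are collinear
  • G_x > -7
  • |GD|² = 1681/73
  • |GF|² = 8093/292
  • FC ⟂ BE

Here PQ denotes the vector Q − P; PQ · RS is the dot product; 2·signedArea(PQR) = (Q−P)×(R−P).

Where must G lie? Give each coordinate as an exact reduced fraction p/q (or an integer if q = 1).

1. G_x = -463/73  [line 4269/292·x + 147/73·y + 26049/292 = 0 ∩ |GC|² = 8093/292]
2. G_y = 255/146  [line 4269/292·x + 147/73·y + 26049/292 = 0 ∩ |GC|² = 8093/292]
   → G = (-463/73, 255/146)

G = (-463/73, 255/146)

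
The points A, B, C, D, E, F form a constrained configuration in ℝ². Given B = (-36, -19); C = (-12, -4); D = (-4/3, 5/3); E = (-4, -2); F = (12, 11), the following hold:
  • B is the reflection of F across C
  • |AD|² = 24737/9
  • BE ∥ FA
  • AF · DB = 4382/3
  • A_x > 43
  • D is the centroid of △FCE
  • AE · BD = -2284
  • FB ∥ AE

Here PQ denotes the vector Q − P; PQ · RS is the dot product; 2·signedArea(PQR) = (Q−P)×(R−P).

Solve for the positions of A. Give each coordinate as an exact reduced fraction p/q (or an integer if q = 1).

A = (44, 28)

1. A_x = 44  [FB ∥ AE ∩ BE ∥ FA]
2. A_y = 28  [FB ∥ AE ∩ BE ∥ FA]
   → A = (44, 28)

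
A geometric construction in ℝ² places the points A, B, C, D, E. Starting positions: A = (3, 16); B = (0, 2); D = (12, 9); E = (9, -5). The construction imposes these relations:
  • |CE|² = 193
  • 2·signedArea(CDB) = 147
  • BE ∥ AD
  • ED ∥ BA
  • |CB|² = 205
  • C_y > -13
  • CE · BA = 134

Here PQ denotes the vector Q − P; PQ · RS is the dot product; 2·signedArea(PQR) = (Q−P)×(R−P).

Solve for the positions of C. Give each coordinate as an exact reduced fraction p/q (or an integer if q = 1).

1. C_x = -3  [CE · BA = 134 ∩ 2·signedArea(CDB) = 147]
2. C_y = -12  [CE · BA = 134 ∩ 2·signedArea(CDB) = 147]
   → C = (-3, -12)

C = (-3, -12)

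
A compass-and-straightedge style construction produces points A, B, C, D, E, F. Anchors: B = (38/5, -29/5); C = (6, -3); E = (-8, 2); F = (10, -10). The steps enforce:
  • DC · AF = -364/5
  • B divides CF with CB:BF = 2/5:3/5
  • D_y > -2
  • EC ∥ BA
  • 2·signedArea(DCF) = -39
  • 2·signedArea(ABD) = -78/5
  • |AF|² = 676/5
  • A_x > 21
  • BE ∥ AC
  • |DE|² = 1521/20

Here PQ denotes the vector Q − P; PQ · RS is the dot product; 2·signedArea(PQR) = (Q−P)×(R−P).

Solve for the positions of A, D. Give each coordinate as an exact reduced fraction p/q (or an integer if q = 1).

1. A_x = 108/5  [BE ∥ AC ∩ EC ∥ BA]
2. A_y = -54/5  [BE ∥ AC ∩ EC ∥ BA]
   → A = (108/5, -54/5)
3. D_x = -1/5  [2·signedArea(DCF) = -39 ∩ DC · AF = -364/5]
4. D_y = -19/10  [2·signedArea(DCF) = -39 ∩ DC · AF = -364/5]
   → D = (-1/5, -19/10)

A = (108/5, -54/5)
D = (-1/5, -19/10)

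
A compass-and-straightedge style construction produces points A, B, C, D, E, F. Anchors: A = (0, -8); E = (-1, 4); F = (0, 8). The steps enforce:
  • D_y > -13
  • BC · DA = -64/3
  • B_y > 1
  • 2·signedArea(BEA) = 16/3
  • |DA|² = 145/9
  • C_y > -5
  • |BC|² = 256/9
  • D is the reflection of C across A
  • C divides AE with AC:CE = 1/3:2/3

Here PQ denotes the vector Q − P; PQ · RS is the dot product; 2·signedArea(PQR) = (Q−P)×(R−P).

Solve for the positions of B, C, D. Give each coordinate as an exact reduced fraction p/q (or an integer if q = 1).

1. C_x = -1/3  [C divides AE with AC:CE = 1/3:2/3]
2. C_y = -4  [C divides AE with AC:CE = 1/3:2/3]
   → C = (-1/3, -4)
3. D_x = 1/3  [D is the reflection of C across A]
4. D_y = -12  [D is the reflection of C across A]
   → D = (1/3, -12)
5. B_x = -1/3  [2·signedArea(BEA) = 16/3 ∩ BC · DA = -64/3]
6. B_y = 4/3  [2·signedArea(BEA) = 16/3 ∩ BC · DA = -64/3]
   → B = (-1/3, 4/3)

B = (-1/3, 4/3)
C = (-1/3, -4)
D = (1/3, -12)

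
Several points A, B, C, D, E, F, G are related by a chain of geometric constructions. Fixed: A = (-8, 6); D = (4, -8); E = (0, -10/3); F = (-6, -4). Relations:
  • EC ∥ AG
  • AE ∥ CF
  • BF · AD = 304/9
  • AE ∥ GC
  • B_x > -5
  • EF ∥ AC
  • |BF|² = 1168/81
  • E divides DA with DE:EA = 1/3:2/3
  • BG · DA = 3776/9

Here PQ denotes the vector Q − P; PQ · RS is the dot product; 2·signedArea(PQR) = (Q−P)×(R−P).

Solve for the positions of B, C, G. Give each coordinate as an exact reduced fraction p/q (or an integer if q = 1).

B = (-14/3, -4/9)
C = (-14, 16/3)
G = (-22, 44/3)

1. B_x = -14/3  [line -12·x + 14·y + -448/9 = 0 ∩ |BF|² = 1168/81]
2. B_y = -4/9  [line -12·x + 14·y + -448/9 = 0 ∩ |BF|² = 1168/81]
   → B = (-14/3, -4/9)
3. C_x = -14  [AE ∥ CF ∩ EF ∥ AC]
4. C_y = 16/3  [AE ∥ CF ∩ EF ∥ AC]
   → C = (-14, 16/3)
5. G_x = -22  [BG · DA = 3776/9 ∩ AE ∥ GC]
6. G_y = 44/3  [BG · DA = 3776/9 ∩ AE ∥ GC]
   → G = (-22, 44/3)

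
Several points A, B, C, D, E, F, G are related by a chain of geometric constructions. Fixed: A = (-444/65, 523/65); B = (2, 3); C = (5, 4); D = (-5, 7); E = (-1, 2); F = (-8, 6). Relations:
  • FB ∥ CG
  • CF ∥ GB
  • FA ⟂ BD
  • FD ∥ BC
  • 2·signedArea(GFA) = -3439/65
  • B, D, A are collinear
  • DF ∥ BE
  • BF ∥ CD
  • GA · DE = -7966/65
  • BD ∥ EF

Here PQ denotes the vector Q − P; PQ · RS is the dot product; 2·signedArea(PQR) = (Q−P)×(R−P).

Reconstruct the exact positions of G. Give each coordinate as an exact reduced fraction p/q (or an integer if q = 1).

1. G_x = 15  [CF ∥ GB ∩ FB ∥ CG]
2. G_y = 1  [CF ∥ GB ∩ FB ∥ CG]
   → G = (15, 1)

G = (15, 1)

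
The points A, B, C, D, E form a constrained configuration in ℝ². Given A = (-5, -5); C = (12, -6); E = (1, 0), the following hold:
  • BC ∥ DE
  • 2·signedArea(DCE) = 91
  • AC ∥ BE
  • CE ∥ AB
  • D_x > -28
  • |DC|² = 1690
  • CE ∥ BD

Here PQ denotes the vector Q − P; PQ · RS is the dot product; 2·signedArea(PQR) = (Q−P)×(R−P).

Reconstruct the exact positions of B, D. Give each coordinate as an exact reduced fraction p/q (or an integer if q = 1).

B = (-16, 1)
D = (-27, 7)

1. B_x = -16  [AC ∥ BE ∩ CE ∥ AB]
2. B_y = 1  [AC ∥ BE ∩ CE ∥ AB]
   → B = (-16, 1)
3. D_x = -27  [BC ∥ DE ∩ CE ∥ BD]
4. D_y = 7  [BC ∥ DE ∩ CE ∥ BD]
   → D = (-27, 7)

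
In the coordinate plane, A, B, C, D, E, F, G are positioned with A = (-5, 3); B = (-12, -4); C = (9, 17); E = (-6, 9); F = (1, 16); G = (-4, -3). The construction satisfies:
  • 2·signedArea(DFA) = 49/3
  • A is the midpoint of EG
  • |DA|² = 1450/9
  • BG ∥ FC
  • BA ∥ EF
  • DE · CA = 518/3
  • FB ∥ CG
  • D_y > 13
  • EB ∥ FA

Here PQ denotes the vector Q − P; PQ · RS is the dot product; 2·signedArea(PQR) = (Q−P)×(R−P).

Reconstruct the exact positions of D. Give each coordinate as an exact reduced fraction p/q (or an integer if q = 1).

D = (4/3, 14)

1. D_x = 4/3  [2·signedArea(DFA) = 49/3 ∩ DE · CA = 518/3]
2. D_y = 14  [2·signedArea(DFA) = 49/3 ∩ DE · CA = 518/3]
   → D = (4/3, 14)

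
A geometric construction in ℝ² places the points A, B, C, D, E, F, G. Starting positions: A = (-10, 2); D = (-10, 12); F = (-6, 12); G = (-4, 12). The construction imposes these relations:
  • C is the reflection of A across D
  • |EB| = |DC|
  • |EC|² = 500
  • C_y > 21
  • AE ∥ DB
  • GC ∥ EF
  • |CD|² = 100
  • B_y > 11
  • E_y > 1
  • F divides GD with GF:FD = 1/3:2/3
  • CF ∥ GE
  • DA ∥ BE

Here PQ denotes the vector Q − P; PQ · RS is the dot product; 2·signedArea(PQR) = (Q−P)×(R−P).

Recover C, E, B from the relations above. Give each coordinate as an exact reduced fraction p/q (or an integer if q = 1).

1. C_x = -10  [C is the reflection of A across D]
2. C_y = 22  [C is the reflection of A across D]
   → C = (-10, 22)
3. E_x = 0  [GC ∥ EF ∩ CF ∥ GE]
4. E_y = 2  [GC ∥ EF ∩ CF ∥ GE]
   → E = (0, 2)
5. B_x = 0  [DA ∥ BE ∩ AE ∥ DB]
6. B_y = 12  [DA ∥ BE ∩ AE ∥ DB]
   → B = (0, 12)

B = (0, 12)
C = (-10, 22)
E = (0, 2)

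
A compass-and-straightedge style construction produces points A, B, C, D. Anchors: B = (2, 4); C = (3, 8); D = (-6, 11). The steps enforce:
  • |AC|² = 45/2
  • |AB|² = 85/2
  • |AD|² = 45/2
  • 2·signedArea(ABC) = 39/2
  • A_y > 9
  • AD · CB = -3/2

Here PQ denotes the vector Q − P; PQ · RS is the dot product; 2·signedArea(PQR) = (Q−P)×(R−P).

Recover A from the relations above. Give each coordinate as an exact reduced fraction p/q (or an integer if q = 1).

A = (-3/2, 19/2)

1. A_x = -3/2  [2·signedArea(ABC) = 39/2 ∩ AD · CB = -3/2]
2. A_y = 19/2  [2·signedArea(ABC) = 39/2 ∩ AD · CB = -3/2]
   → A = (-3/2, 19/2)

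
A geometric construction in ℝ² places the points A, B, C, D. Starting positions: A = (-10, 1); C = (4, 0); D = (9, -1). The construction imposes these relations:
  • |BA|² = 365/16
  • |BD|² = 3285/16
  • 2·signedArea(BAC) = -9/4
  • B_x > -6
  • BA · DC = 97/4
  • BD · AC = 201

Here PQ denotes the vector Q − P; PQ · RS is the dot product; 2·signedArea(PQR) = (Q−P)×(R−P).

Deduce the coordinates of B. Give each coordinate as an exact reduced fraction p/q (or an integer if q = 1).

B = (-21/4, 1/2)

1. B_x = -21/4  [2·signedArea(BAC) = -9/4 ∩ BA · DC = 97/4]
2. B_y = 1/2  [2·signedArea(BAC) = -9/4 ∩ BA · DC = 97/4]
   → B = (-21/4, 1/2)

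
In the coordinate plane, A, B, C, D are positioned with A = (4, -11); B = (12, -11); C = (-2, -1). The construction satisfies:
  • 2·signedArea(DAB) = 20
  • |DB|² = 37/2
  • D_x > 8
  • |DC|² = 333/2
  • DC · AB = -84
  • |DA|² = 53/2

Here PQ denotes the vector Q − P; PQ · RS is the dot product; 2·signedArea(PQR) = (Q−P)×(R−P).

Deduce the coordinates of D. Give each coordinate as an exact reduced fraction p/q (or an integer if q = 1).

D = (17/2, -17/2)

1. D_x = 17/2  [2·signedArea(DAB) = 20 ∩ DC · AB = -84]
2. D_y = -17/2  [2·signedArea(DAB) = 20 ∩ DC · AB = -84]
   → D = (17/2, -17/2)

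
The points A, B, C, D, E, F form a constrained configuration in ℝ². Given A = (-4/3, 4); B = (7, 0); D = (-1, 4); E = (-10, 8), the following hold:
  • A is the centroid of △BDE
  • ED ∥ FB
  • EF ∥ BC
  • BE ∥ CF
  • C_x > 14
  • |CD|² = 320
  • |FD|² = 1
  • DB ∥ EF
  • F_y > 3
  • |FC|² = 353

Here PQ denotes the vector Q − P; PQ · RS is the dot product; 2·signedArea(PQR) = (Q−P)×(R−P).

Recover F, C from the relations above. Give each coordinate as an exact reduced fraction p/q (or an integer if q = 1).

C = (15, -4)
F = (-2, 4)

1. F_x = -2  [ED ∥ FB ∩ DB ∥ EF]
2. F_y = 4  [ED ∥ FB ∩ DB ∥ EF]
   → F = (-2, 4)
3. C_x = 15  [BE ∥ CF ∩ EF ∥ BC]
4. C_y = -4  [BE ∥ CF ∩ EF ∥ BC]
   → C = (15, -4)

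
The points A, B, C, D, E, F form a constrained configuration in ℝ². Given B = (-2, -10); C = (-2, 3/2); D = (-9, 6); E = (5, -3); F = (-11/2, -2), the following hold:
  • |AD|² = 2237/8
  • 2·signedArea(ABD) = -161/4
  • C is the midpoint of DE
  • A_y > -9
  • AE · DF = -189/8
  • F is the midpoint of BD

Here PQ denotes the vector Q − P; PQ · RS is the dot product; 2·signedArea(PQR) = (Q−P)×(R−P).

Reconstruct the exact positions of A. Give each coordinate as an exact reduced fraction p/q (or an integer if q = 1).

1. A_x = -1/4  [AE · DF = -189/8 ∩ 2·signedArea(ABD) = -161/4]
2. A_y = -33/4  [AE · DF = -189/8 ∩ 2·signedArea(ABD) = -161/4]
   → A = (-1/4, -33/4)

A = (-1/4, -33/4)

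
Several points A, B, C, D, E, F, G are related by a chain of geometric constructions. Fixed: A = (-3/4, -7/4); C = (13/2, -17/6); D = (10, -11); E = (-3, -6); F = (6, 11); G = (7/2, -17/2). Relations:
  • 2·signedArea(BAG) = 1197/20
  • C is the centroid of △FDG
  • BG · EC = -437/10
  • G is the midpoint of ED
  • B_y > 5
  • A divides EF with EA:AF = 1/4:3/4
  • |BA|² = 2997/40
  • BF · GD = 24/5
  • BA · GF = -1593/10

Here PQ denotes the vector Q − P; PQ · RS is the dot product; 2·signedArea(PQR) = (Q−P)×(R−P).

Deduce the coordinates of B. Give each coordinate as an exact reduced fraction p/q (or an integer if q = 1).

B = (33/10, 59/10)

1. B_x = 33/10  [BA · GF = -1593/10 ∩ BG · EC = -437/10]
2. B_y = 59/10  [BA · GF = -1593/10 ∩ BG · EC = -437/10]
   → B = (33/10, 59/10)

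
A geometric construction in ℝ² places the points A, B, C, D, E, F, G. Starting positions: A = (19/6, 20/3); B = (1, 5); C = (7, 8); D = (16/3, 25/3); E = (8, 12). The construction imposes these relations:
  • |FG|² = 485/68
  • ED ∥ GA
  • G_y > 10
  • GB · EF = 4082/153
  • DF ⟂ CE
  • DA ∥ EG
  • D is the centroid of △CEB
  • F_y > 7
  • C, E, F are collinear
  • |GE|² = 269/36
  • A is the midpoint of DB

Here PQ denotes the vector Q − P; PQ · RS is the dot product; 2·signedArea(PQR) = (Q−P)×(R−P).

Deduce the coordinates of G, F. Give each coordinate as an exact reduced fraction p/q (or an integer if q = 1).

F = (356/51, 404/51)
G = (35/6, 31/3)

1. G_x = 35/6  [ED ∥ GA ∩ DA ∥ EG]
2. G_y = 31/3  [ED ∥ GA ∩ DA ∥ EG]
   → G = (35/6, 31/3)
3. F_x = 356/51  [C, E, F are collinear ∩ DF ⟂ CE]
4. F_y = 404/51  [C, E, F are collinear ∩ DF ⟂ CE]
   → F = (356/51, 404/51)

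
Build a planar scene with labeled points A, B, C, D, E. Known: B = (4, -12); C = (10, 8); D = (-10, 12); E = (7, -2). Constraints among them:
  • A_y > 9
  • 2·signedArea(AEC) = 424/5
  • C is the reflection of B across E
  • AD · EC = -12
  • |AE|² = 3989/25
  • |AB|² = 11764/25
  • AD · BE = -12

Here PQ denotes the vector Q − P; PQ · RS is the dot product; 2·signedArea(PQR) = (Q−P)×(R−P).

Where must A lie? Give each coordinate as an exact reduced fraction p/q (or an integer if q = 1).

1. A_x = 2  [AD · EC = -12 ∩ 2·signedArea(AEC) = 424/5]
2. A_y = 48/5  [AD · EC = -12 ∩ 2·signedArea(AEC) = 424/5]
   → A = (2, 48/5)

A = (2, 48/5)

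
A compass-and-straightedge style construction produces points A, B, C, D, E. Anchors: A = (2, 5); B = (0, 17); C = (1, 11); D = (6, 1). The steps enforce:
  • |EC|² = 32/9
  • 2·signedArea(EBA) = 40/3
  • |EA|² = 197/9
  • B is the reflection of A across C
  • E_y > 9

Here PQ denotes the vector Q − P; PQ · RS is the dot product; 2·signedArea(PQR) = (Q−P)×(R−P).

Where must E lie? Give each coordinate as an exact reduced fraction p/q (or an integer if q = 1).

E = (7/3, 29/3)

1. E_x = 7/3  [line 12·x + 2·y + -142/3 = 0 ∩ |EA|² = 197/9]
2. E_y = 29/3  [line 12·x + 2·y + -142/3 = 0 ∩ |EA|² = 197/9]
   → E = (7/3, 29/3)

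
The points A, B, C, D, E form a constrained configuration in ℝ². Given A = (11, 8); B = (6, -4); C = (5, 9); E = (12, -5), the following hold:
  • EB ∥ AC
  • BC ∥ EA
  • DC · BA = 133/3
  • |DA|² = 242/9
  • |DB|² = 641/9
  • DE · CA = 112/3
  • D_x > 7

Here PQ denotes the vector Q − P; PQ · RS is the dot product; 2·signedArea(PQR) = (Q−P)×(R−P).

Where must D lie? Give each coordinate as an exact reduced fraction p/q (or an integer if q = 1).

D = (22/3, 13/3)

1. D_x = 22/3  [DC · BA = 133/3 ∩ DE · CA = 112/3]
2. D_y = 13/3  [DC · BA = 133/3 ∩ DE · CA = 112/3]
   → D = (22/3, 13/3)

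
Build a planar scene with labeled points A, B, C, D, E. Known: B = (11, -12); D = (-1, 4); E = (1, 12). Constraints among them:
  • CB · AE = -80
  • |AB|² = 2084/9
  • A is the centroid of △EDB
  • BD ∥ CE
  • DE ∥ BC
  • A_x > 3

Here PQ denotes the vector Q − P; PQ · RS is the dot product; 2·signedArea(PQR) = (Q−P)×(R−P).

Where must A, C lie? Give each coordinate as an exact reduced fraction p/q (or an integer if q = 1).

1. A_x = 11/3  [A is the centroid of △EDB]
2. A_y = 4/3  [A is the centroid of △EDB]
   → A = (11/3, 4/3)
3. C_x = 13  [BD ∥ CE ∩ DE ∥ BC]
4. C_y = -4  [BD ∥ CE ∩ DE ∥ BC]
   → C = (13, -4)

A = (11/3, 4/3)
C = (13, -4)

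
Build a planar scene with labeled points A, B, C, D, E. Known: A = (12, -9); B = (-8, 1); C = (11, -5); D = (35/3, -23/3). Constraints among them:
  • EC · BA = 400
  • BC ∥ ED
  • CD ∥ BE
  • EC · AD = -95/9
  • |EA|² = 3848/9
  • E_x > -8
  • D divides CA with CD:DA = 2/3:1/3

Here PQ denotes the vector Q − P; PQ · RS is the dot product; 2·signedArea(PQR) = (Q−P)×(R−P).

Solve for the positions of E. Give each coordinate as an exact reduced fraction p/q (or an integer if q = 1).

E = (-22/3, -5/3)

1. E_x = -22/3  [BC ∥ ED ∩ CD ∥ BE]
2. E_y = -5/3  [BC ∥ ED ∩ CD ∥ BE]
   → E = (-22/3, -5/3)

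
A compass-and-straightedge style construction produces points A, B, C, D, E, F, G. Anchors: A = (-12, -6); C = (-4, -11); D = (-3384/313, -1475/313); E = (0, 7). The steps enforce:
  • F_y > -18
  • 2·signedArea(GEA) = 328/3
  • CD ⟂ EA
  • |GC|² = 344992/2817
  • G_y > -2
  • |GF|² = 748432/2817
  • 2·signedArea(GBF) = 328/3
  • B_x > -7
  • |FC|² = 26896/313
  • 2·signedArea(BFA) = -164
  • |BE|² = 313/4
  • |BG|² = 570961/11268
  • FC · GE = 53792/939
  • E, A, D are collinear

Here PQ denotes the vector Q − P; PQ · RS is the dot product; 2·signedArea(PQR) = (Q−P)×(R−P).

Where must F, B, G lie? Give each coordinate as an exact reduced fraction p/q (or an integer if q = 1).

1. G_x = 880/939  [line 13·x + -12·y + -76/3 = 0 ∩ |GC|² = 344992/2817]
2. G_y = -343/313  [line 13·x + -12·y + -76/3 = 0 ∩ |GC|² = 344992/2817]
   → G = (880/939, -343/313)
3. F_x = 880/313  [line 880/939·x + -2534/313·y + -133894/939 = 0 ∩ |FC|² = 26896/313]
4. F_y = -5411/313  [line 880/939·x + -2534/313·y + -133894/939 = 0 ∩ |FC|² = 26896/313]
   → F = (880/313, -5411/313)
5. B_x = -6  [2·signedArea(BFA) = -164 ∩ 2·signedArea(GBF) = 328/3]
6. B_y = 1/2  [2·signedArea(BFA) = -164 ∩ 2·signedArea(GBF) = 328/3]
   → B = (-6, 1/2)

B = (-6, 1/2)
F = (880/313, -5411/313)
G = (880/939, -343/313)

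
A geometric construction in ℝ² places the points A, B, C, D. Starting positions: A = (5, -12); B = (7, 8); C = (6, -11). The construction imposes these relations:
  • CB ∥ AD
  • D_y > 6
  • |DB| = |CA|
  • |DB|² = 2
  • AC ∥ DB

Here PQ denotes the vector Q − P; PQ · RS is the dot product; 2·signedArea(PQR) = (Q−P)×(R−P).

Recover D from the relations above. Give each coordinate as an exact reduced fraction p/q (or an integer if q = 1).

D = (6, 7)

1. D_x = 6  [AC ∥ DB ∩ CB ∥ AD]
2. D_y = 7  [AC ∥ DB ∩ CB ∥ AD]
   → D = (6, 7)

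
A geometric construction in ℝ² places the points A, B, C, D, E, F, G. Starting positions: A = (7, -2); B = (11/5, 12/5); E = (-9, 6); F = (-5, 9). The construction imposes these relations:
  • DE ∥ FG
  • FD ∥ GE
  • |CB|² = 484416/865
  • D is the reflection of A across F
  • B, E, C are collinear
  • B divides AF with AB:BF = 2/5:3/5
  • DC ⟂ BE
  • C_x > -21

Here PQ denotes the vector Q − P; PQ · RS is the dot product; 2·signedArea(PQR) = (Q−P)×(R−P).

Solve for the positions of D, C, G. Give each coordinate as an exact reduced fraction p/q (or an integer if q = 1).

1. D_x = -17  [D is the reflection of A across F]
2. D_y = 20  [D is the reflection of A across F]
   → D = (-17, 20)
3. C_x = -3517/173  [B, E, C are collinear ∩ DC ⟂ BE]
4. C_y = 1668/173  [B, E, C are collinear ∩ DC ⟂ BE]
   → C = (-3517/173, 1668/173)
5. G_x = 3  [FD ∥ GE ∩ DE ∥ FG]
6. G_y = -5  [FD ∥ GE ∩ DE ∥ FG]
   → G = (3, -5)

C = (-3517/173, 1668/173)
D = (-17, 20)
G = (3, -5)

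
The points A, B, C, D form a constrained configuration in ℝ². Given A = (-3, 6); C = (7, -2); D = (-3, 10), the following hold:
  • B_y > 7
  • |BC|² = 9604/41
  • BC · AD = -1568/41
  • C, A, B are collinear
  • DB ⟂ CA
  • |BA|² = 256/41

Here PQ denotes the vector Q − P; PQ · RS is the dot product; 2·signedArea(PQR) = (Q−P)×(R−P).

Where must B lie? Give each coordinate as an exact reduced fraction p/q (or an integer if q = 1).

1. B_x = -203/41  [C, A, B are collinear ∩ DB ⟂ CA]
2. B_y = 310/41  [C, A, B are collinear ∩ DB ⟂ CA]
   → B = (-203/41, 310/41)

B = (-203/41, 310/41)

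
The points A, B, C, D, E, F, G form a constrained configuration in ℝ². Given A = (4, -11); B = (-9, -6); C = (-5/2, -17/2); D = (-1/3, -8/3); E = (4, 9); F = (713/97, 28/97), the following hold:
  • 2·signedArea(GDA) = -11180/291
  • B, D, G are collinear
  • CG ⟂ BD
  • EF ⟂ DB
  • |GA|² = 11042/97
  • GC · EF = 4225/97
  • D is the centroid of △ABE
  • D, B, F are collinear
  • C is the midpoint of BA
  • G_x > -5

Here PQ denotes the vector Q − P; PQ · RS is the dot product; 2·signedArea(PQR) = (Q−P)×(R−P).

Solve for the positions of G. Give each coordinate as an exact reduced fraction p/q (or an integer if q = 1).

1. G_x = -405/97  [B, D, G are collinear ∩ CG ⟂ BD]
2. G_y = -402/97  [B, D, G are collinear ∩ CG ⟂ BD]
   → G = (-405/97, -402/97)

G = (-405/97, -402/97)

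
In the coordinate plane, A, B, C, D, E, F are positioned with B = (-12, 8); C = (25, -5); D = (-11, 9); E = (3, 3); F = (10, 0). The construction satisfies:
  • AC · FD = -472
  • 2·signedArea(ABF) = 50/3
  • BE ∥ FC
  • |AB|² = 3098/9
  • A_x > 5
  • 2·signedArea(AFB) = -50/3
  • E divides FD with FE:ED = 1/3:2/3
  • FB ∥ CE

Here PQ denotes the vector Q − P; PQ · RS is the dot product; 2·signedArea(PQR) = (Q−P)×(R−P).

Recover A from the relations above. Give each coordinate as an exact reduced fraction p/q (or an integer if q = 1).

A = (17/3, 7/3)

1. A_x = 17/3  [2·signedArea(AFB) = -50/3 ∩ AC · FD = -472]
2. A_y = 7/3  [2·signedArea(AFB) = -50/3 ∩ AC · FD = -472]
   → A = (17/3, 7/3)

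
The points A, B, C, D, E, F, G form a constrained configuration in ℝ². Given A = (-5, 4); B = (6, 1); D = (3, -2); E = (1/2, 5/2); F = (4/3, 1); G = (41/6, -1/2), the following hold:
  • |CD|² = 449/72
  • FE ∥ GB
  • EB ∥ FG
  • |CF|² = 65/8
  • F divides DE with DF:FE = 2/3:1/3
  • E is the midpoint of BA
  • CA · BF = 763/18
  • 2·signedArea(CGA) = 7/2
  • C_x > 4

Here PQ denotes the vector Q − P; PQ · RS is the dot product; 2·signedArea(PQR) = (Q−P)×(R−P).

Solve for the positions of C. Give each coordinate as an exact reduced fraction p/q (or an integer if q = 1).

1. C_x = 49/12  [CA · BF = 763/18 ∩ 2·signedArea(CGA) = 7/2]
2. C_y = 1/4  [CA · BF = 763/18 ∩ 2·signedArea(CGA) = 7/2]
   → C = (49/12, 1/4)

C = (49/12, 1/4)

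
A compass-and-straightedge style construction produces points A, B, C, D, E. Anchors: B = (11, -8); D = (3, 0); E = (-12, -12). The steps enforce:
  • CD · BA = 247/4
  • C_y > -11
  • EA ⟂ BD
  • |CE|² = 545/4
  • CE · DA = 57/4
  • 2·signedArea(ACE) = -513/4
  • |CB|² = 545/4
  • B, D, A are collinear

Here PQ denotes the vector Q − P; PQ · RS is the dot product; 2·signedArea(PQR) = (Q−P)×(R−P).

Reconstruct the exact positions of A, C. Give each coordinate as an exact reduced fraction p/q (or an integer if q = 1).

A = (3/2, 3/2)
C = (-1/2, -10)

1. A_x = 3/2  [B, D, A are collinear ∩ EA ⟂ BD]
2. A_y = 3/2  [B, D, A are collinear ∩ EA ⟂ BD]
   → A = (3/2, 3/2)
3. C_x = -1/2  [line 19/2·x + -19/2·y + -361/4 = 0 ∩ |CE|² = 545/4]
4. C_y = -10  [line 19/2·x + -19/2·y + -361/4 = 0 ∩ |CE|² = 545/4]
   → C = (-1/2, -10)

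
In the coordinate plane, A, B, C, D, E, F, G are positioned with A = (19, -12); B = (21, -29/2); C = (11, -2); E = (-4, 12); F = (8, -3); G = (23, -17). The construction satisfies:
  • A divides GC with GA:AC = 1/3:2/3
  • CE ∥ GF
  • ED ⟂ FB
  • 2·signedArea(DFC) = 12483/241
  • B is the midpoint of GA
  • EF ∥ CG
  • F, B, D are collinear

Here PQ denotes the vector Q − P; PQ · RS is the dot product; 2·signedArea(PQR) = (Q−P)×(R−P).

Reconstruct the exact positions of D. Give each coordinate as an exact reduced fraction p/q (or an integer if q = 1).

D = (-7442/1205, 11496/1205)

1. D_x = -7442/1205  [F, B, D are collinear ∩ ED ⟂ FB]
2. D_y = 11496/1205  [F, B, D are collinear ∩ ED ⟂ FB]
   → D = (-7442/1205, 11496/1205)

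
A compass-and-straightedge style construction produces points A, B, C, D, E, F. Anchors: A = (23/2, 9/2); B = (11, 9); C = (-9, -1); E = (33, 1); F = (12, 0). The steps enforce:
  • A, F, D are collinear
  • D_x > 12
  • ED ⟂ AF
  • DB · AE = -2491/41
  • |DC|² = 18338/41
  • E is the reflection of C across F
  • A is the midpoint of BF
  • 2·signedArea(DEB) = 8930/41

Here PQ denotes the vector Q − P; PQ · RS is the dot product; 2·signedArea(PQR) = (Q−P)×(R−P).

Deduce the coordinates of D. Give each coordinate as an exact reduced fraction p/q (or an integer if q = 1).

D = (498/41, -54/41)

1. D_x = 498/41  [A, F, D are collinear ∩ ED ⟂ AF]
2. D_y = -54/41  [A, F, D are collinear ∩ ED ⟂ AF]
   → D = (498/41, -54/41)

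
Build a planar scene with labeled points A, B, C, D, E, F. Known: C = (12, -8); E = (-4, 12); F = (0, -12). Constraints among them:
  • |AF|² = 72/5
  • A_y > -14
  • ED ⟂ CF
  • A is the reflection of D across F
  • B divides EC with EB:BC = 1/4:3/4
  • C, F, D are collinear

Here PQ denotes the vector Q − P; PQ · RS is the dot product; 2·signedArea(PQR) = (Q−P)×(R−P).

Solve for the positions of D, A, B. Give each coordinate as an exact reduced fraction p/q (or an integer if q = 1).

A = (-18/5, -66/5)
B = (0, 7)
D = (18/5, -54/5)

1. D_x = 18/5  [C, F, D are collinear ∩ ED ⟂ CF]
2. D_y = -54/5  [C, F, D are collinear ∩ ED ⟂ CF]
   → D = (18/5, -54/5)
3. A_x = -18/5  [A is the reflection of D across F]
4. A_y = -66/5  [A is the reflection of D across F]
   → A = (-18/5, -66/5)
5. B_x = 0  [B divides EC with EB:BC = 1/4:3/4]
6. B_y = 7  [B divides EC with EB:BC = 1/4:3/4]
   → B = (0, 7)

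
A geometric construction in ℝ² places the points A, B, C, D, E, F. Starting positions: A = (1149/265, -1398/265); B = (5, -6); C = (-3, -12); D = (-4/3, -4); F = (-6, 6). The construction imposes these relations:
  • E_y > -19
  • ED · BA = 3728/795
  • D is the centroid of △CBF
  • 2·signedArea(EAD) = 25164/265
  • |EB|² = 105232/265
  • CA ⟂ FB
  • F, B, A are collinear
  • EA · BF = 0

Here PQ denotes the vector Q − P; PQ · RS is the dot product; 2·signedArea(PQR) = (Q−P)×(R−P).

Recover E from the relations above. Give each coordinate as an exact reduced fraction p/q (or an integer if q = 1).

E = (-2739/265, -4962/265)

1. E_x = -2739/265  [EA · BF = 0 ∩ 2·signedArea(EAD) = 25164/265]
2. E_y = -4962/265  [EA · BF = 0 ∩ 2·signedArea(EAD) = 25164/265]
   → E = (-2739/265, -4962/265)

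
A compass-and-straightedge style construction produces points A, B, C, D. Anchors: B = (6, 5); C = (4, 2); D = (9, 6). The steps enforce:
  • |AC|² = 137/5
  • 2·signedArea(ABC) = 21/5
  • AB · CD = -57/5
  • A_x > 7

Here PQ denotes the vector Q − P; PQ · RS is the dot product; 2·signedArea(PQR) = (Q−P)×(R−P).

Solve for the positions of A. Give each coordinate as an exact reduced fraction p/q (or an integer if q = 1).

A = (39/5, 28/5)

1. A_x = 39/5  [AB · CD = -57/5 ∩ 2·signedArea(ABC) = 21/5]
2. A_y = 28/5  [AB · CD = -57/5 ∩ 2·signedArea(ABC) = 21/5]
   → A = (39/5, 28/5)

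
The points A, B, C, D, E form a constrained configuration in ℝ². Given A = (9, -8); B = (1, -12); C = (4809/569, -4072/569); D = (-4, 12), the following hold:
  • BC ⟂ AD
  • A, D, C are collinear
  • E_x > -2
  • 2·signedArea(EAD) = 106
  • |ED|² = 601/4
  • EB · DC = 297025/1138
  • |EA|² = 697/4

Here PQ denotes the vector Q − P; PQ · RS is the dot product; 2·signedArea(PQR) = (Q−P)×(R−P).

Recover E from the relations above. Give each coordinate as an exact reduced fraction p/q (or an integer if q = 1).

E = (-3/2, 0)

1. E_x = -3/2  [2·signedArea(EAD) = 106 ∩ EB · DC = 297025/1138]
2. E_y = 0  [2·signedArea(EAD) = 106 ∩ EB · DC = 297025/1138]
   → E = (-3/2, 0)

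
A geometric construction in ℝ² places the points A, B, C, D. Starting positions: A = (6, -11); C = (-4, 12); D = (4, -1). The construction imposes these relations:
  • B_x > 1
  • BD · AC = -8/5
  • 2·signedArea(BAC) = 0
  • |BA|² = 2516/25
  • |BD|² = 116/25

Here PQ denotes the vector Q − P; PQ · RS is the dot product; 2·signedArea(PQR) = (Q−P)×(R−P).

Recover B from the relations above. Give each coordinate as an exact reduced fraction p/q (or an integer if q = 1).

B = (2, -9/5)

1. B_x = 2  [2·signedArea(BAC) = 0 ∩ BD · AC = -8/5]
2. B_y = -9/5  [2·signedArea(BAC) = 0 ∩ BD · AC = -8/5]
   → B = (2, -9/5)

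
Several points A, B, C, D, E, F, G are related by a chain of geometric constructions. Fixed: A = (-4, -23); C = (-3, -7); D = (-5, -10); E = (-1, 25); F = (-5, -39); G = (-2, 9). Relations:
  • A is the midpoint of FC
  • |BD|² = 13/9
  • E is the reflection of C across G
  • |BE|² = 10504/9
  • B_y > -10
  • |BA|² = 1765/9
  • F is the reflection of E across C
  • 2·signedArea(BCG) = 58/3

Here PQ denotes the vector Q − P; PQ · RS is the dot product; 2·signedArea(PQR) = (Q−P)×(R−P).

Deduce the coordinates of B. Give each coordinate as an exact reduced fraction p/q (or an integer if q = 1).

B = (-13/3, -9)

1. B_x = -13/3  [line -16·x + 1·y + -181/3 = 0 ∩ |BD|² = 13/9]
2. B_y = -9  [line -16·x + 1·y + -181/3 = 0 ∩ |BD|² = 13/9]
   → B = (-13/3, -9)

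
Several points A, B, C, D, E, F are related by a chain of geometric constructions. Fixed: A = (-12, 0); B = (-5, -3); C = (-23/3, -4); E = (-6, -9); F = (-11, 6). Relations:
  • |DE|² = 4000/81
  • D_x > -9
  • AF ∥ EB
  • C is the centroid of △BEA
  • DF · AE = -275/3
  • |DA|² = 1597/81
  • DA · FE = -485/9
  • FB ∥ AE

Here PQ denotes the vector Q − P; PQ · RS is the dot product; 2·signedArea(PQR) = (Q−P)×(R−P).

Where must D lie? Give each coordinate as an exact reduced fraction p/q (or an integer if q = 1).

D = (-74/9, -7/3)

1. D_x = -74/9  [DF · AE = -275/3 ∩ DA · FE = -485/9]
2. D_y = -7/3  [DF · AE = -275/3 ∩ DA · FE = -485/9]
   → D = (-74/9, -7/3)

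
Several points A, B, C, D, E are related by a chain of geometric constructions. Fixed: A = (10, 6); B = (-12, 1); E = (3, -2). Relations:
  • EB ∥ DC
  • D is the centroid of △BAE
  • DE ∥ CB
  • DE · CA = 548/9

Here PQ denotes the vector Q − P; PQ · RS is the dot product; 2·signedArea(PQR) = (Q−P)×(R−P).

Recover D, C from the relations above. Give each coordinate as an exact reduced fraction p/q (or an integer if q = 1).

1. D_x = 1/3  [D is the centroid of △BAE]
2. D_y = 5/3  [D is the centroid of △BAE]
   → D = (1/3, 5/3)
3. C_x = -44/3  [DE ∥ CB ∩ EB ∥ DC]
4. C_y = 14/3  [DE ∥ CB ∩ EB ∥ DC]
   → C = (-44/3, 14/3)

C = (-44/3, 14/3)
D = (1/3, 5/3)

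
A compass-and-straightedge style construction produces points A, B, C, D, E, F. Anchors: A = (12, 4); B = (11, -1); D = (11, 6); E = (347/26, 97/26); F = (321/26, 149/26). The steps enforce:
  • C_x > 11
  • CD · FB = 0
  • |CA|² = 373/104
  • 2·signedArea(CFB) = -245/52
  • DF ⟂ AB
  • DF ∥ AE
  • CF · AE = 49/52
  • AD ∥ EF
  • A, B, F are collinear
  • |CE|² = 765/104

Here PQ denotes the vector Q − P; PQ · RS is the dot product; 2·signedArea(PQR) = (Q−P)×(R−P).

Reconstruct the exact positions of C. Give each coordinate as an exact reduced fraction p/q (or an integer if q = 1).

1. C_x = 607/52  [CD · FB = 0 ∩ 2·signedArea(CFB) = -245/52]
2. C_y = 305/52  [CD · FB = 0 ∩ 2·signedArea(CFB) = -245/52]
   → C = (607/52, 305/52)

C = (607/52, 305/52)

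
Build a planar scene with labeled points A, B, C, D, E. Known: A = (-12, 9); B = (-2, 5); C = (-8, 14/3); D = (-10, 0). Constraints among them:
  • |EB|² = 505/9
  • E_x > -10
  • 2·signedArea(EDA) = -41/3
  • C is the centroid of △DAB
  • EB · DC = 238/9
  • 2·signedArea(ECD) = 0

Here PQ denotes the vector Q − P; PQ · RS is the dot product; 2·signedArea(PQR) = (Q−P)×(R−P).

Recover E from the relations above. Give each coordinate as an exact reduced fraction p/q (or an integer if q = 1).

E = (-9, 7/3)

1. E_x = -9  [2·signedArea(ECD) = 0 ∩ EB · DC = 238/9]
2. E_y = 7/3  [2·signedArea(ECD) = 0 ∩ EB · DC = 238/9]
   → E = (-9, 7/3)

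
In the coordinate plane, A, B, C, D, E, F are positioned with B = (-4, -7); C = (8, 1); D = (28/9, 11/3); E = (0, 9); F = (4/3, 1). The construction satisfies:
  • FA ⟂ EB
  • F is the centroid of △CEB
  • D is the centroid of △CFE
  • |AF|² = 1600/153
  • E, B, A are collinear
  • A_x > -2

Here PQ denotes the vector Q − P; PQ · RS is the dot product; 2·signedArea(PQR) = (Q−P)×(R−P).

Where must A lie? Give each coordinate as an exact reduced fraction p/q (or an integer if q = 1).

A = (-92/51, 91/51)

1. A_x = -92/51  [E, B, A are collinear ∩ FA ⟂ EB]
2. A_y = 91/51  [E, B, A are collinear ∩ FA ⟂ EB]
   → A = (-92/51, 91/51)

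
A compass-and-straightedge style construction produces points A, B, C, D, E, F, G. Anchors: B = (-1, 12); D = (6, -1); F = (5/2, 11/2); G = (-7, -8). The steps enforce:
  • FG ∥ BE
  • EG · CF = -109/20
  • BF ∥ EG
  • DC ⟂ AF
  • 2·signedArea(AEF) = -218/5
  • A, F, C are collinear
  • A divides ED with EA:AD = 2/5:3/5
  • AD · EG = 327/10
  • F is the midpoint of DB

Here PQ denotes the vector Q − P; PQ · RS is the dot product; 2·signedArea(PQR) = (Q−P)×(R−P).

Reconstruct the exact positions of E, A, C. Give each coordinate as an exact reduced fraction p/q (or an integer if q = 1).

A = (-39/10, -13/10)
C = (9/10, 19/5)
E = (-21/2, -3/2)

1. E_x = -21/2  [BF ∥ EG ∩ FG ∥ BE]
2. E_y = -3/2  [BF ∥ EG ∩ FG ∥ BE]
   → E = (-21/2, -3/2)
3. A_x = -39/10  [A divides ED with EA:AD = 2/5:3/5]
4. A_y = -13/10  [A divides ED with EA:AD = 2/5:3/5]
   → A = (-39/10, -13/10)
5. C_x = 9/10  [A, F, C are collinear ∩ DC ⟂ AF]
6. C_y = 19/5  [A, F, C are collinear ∩ DC ⟂ AF]
   → C = (9/10, 19/5)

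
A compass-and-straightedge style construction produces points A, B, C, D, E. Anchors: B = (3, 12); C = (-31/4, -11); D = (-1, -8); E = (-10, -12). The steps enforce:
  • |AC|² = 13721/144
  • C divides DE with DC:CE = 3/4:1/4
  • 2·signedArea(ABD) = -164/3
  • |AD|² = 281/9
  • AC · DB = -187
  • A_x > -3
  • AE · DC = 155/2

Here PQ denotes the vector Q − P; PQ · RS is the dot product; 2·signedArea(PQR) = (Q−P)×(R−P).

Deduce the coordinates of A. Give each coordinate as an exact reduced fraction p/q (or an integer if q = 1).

A = (-8/3, -8/3)

1. A_x = -8/3  [AC · DB = -187 ∩ AE · DC = 155/2]
2. A_y = -8/3  [AC · DB = -187 ∩ AE · DC = 155/2]
   → A = (-8/3, -8/3)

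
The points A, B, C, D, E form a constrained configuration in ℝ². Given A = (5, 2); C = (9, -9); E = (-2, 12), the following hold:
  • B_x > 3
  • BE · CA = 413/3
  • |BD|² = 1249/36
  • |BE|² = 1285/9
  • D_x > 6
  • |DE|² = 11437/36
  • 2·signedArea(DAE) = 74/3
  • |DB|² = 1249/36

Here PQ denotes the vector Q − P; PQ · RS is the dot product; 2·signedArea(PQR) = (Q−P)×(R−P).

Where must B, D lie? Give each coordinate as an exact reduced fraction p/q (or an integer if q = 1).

B = (4, 5/3)
D = (13/2, -11/3)

1. B_x = 4  [line 4·x + -11·y + 7/3 = 0 ∩ |BE|² = 1285/9]
2. B_y = 5/3  [line 4·x + -11·y + 7/3 = 0 ∩ |BE|² = 1285/9]
   → B = (4, 5/3)
3. D_x = 13/2  [line -10·x + -7·y + 118/3 = 0 ∩ |DB|² = 1249/36]
4. D_y = -11/3  [line -10·x + -7·y + 118/3 = 0 ∩ |DB|² = 1249/36]
   → D = (13/2, -11/3)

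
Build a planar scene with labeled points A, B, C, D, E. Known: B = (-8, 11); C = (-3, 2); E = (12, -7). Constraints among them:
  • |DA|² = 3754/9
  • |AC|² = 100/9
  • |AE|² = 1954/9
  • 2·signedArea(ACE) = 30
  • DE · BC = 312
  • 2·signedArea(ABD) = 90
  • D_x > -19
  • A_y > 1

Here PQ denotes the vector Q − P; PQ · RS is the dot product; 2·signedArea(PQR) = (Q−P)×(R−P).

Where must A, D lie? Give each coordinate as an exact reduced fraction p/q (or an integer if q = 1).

A = (1/3, 2)
D = (-18, 11)

1. A_x = 1/3  [line 9·x + 15·y + -33 = 0 ∩ |AE|² = 1954/9]
2. A_y = 2  [line 9·x + 15·y + -33 = 0 ∩ |AE|² = 1954/9]
   → A = (1/3, 2)
3. D_x = -18  [2·signedArea(ABD) = 90 ∩ DE · BC = 312]
4. D_y = 11  [2·signedArea(ABD) = 90 ∩ DE · BC = 312]
   → D = (-18, 11)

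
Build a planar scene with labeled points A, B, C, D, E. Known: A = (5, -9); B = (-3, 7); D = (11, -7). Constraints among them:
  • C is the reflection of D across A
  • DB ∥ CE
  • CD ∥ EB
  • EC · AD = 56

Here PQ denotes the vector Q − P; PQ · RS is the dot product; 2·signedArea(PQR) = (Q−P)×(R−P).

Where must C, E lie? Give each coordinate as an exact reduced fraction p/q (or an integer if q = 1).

1. C_x = -1  [C is the reflection of D across A]
2. C_y = -11  [C is the reflection of D across A]
   → C = (-1, -11)
3. E_x = -15  [CD ∥ EB ∩ DB ∥ CE]
4. E_y = 3  [CD ∥ EB ∩ DB ∥ CE]
   → E = (-15, 3)

C = (-1, -11)
E = (-15, 3)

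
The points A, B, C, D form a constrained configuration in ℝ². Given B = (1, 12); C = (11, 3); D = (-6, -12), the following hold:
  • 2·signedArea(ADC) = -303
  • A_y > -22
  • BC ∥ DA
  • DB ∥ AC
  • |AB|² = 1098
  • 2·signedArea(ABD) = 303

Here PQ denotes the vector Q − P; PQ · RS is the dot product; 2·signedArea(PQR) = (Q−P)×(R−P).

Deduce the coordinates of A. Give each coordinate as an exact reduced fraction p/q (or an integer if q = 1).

A = (4, -21)

1. A_x = 4  [DB ∥ AC ∩ BC ∥ DA]
2. A_y = -21  [DB ∥ AC ∩ BC ∥ DA]
   → A = (4, -21)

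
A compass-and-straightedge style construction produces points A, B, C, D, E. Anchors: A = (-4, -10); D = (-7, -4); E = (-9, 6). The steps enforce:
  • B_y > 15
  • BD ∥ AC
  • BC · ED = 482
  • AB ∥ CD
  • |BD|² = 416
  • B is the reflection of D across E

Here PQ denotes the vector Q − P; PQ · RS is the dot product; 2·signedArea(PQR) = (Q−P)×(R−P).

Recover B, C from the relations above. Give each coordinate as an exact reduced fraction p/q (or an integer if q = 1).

B = (-11, 16)
C = (0, -30)

1. B_x = -11  [B is the reflection of D across E]
2. B_y = 16  [B is the reflection of D across E]
   → B = (-11, 16)
3. C_x = 0  [AB ∥ CD ∩ BD ∥ AC]
4. C_y = -30  [AB ∥ CD ∩ BD ∥ AC]
   → C = (0, -30)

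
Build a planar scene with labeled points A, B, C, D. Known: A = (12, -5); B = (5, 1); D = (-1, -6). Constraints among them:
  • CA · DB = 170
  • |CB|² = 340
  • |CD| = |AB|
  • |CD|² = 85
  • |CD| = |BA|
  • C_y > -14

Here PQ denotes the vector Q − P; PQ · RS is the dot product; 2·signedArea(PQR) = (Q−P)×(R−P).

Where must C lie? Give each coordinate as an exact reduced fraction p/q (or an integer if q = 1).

1. C_x = -7  [line -6·x + -7·y + -133 = 0 ∩ |CD|² = 85]
2. C_y = -13  [line -6·x + -7·y + -133 = 0 ∩ |CD|² = 85]
   → C = (-7, -13)

C = (-7, -13)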